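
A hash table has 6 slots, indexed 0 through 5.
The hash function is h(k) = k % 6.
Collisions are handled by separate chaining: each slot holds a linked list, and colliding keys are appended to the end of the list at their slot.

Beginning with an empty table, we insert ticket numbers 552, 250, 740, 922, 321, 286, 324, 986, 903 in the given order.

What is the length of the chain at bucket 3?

2

552 -> bucket 0
250 -> bucket 4
740 -> bucket 2
922 -> bucket 4 (collision)
321 -> bucket 3
286 -> bucket 4 (collision)
324 -> bucket 0 (collision)
986 -> bucket 2 (collision)
903 -> bucket 3 (collision)
Final buckets:
0: 552 -> 324
1: .
2: 740 -> 986
3: 321 -> 903
4: 250 -> 922 -> 286
5: .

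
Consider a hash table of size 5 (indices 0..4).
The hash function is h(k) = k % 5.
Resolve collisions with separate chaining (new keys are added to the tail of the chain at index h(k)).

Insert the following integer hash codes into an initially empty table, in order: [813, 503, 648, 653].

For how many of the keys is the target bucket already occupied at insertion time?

3

813 → bucket 3
503 → bucket 3 (collision)
648 → bucket 3 (collision)
653 → bucket 3 (collision)
Final buckets:
0: .
1: .
2: .
3: 813 -> 503 -> 648 -> 653
4: .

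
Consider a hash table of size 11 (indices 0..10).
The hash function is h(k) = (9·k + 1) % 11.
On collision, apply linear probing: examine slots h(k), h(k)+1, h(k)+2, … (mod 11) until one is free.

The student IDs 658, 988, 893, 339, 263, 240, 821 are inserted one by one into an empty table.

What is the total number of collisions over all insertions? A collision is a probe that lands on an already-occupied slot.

8

658 hashes to 5; slot 5 is free → place at 5.
988 hashes to 5; 5 taken → place at 6.
893 hashes to 8; slot 8 is free → place at 8.
339 hashes to 5; 5,6 taken → place at 7.
263 hashes to 3; slot 3 is free → place at 3.
240 hashes to 5; 5,6,7,8 taken → place at 9.
821 hashes to 9; 9 taken → place at 10.
Table: [—, —, —, 263, —, 658, 988, 339, 893, 240, 821]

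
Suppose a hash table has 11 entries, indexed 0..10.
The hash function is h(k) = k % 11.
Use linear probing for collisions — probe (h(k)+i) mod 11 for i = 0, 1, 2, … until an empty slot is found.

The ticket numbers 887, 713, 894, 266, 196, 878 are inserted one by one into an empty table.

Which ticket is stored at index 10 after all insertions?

196

Insert 887: h=7, slot 7 empty → index 7.
Insert 713: h=9, slot 9 empty → index 9.
Insert 894: h=3, slot 3 empty → index 3.
Insert 266: h=2, slot 2 empty → index 2.
Insert 196: h=9, slot 9 occupied → index 10.
Insert 878: h=9, slots 9,10 occupied → index 0.
Table: [878, ∅, 266, 894, ∅, ∅, ∅, 887, ∅, 713, 196]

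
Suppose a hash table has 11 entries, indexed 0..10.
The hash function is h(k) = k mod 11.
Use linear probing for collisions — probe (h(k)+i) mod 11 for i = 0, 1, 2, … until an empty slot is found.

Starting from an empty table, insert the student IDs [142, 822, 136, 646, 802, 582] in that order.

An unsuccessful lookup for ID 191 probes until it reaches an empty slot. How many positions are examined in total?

142: h=10 => slot 10
822: h=8 => slot 8
136: h=4 => slot 4
646: h=8, probe 8,9 => slot 9
802: h=10, probe 10,0 => slot 0
582: h=10, probe 10,0,1 => slot 1
Table: [802, 582, ., ., 136, ., ., ., 822, 646, 142]
Lookup 191: h=4, probe 4,5 → slot 5 empty, not found.

2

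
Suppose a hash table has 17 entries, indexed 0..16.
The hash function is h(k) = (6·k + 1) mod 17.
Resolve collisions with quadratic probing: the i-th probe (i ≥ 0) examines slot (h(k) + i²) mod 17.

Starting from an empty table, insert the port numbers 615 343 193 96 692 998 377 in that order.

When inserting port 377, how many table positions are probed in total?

615: h=2 → slot 2
343: h=2, probe 2,3 → slot 3
193: h=3, probe 3,4 → slot 4
96: h=16 → slot 16
692: h=5 → slot 5
998: h=5, probe 5,6 → slot 6
377: h=2, probe 2,3,6,11 → slot 11
Table: [_, _, 615, 343, 193, 692, 998, _, _, _, _, 377, _, _, _, _, 96]

4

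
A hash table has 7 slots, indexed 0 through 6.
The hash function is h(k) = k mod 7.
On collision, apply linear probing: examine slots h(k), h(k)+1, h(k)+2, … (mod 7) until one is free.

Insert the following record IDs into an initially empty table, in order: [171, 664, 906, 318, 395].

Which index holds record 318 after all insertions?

5

171: h=3 → slot 3
664: h=6 → slot 6
906: h=3, probe 3,4 → slot 4
318: h=3, probe 3,4,5 → slot 5
395: h=3, probe 3,4,5,6,0 → slot 0
Table: [395, _, _, 171, 906, 318, 664]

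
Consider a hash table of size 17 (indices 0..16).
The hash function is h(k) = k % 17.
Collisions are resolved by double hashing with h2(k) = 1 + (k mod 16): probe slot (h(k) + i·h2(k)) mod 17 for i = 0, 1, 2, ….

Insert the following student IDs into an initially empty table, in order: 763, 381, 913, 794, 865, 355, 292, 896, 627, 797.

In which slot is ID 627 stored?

10

763: h=15 => slot 15
381: h=7 => slot 7
913: h=12 => slot 12
794: h=12, h2=11, probe 12,6 => slot 6
865: h=15, h2=2, probe 15,0 => slot 0
355: h=15, h2=4, probe 15,2 => slot 2
292: h=3 => slot 3
896: h=12, h2=1, probe 12,13 => slot 13
627: h=15, h2=4, probe 15,2,6,10 => slot 10
797: h=15, h2=14, probe 15,12,9 => slot 9
Table: [865, -, 355, 292, -, -, 794, 381, -, 797, 627, -, 913, 896, -, 763, -]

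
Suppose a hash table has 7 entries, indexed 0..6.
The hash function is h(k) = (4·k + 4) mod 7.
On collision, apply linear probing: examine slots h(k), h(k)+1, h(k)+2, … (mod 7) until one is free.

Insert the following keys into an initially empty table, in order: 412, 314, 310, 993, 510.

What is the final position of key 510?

412 hashes to 0; slot 0 is free => place at 0.
314 hashes to 0; 0 taken => place at 1.
310 hashes to 5; slot 5 is free => place at 5.
993 hashes to 0; 0,1 taken => place at 2.
510 hashes to 0; 0,1,2 taken => place at 3.
Table: [412, 314, 993, 510, ∅, 310, ∅]

3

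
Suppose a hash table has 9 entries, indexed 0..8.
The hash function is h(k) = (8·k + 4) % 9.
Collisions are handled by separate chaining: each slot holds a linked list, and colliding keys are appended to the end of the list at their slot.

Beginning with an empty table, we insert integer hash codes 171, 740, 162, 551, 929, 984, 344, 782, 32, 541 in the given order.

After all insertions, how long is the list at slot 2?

171 -> bucket 4
740 -> bucket 2
162 -> bucket 4 (collision)
551 -> bucket 2 (collision)
929 -> bucket 2 (collision)
984 -> bucket 1
344 -> bucket 2 (collision)
782 -> bucket 5
32 -> bucket 8
541 -> bucket 3
Final buckets:
0: -
1: 984
2: 740 -> 551 -> 929 -> 344
3: 541
4: 171 -> 162
5: 782
6: -
7: -
8: 32

4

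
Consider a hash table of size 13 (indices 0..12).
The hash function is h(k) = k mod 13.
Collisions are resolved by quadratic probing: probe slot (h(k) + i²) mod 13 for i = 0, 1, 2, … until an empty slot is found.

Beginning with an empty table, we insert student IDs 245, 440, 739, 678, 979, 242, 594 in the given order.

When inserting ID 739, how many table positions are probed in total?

245 hashes to 11; slot 11 is free → place at 11.
440 hashes to 11; 11 taken → place at 12.
739 hashes to 11; 11,12 taken → place at 2.
678 hashes to 2; 2 taken → place at 3.
979 hashes to 4; slot 4 is free → place at 4.
242 hashes to 8; slot 8 is free → place at 8.
594 hashes to 9; slot 9 is free → place at 9.
Table: [∅, ∅, 739, 678, 979, ∅, ∅, ∅, 242, 594, ∅, 245, 440]

3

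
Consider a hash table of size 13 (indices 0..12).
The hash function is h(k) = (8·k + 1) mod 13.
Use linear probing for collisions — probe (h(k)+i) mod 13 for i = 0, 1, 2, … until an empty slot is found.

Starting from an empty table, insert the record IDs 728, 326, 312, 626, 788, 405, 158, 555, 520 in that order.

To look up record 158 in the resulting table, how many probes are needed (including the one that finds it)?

3

Insert 728: h=1, slot 1 empty => index 1.
Insert 326: h=9, slot 9 empty => index 9.
Insert 312: h=1, slot 1 occupied => index 2.
Insert 626: h=4, slot 4 empty => index 4.
Insert 788: h=0, slot 0 empty => index 0.
Insert 405: h=4, slot 4 occupied => index 5.
Insert 158: h=4, slots 4,5 occupied => index 6.
Insert 555: h=8, slot 8 empty => index 8.
Insert 520: h=1, slots 1,2 occupied => index 3.
Table: [788, 728, 312, 520, 626, 405, 158, -, 555, 326, -, -, -]
Lookup 158: h=4, probe 4,5,6 → found at 6.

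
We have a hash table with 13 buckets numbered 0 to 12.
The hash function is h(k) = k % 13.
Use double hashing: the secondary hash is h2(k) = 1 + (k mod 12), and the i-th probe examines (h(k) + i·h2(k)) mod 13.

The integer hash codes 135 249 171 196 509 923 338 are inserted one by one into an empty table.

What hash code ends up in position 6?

171

135 hashes to 5; slot 5 is free -> place at 5.
249 hashes to 2; slot 2 is free -> place at 2.
171 hashes to 2, h2=4; 2 taken -> place at 6.
196 hashes to 1; slot 1 is free -> place at 1.
509 hashes to 2, h2=6; 2 taken -> place at 8.
923 hashes to 0; slot 0 is free -> place at 0.
338 hashes to 0, h2=3; 0 taken -> place at 3.
Table: [923, 196, 249, 338, _, 135, 171, _, 509, _, _, _, _]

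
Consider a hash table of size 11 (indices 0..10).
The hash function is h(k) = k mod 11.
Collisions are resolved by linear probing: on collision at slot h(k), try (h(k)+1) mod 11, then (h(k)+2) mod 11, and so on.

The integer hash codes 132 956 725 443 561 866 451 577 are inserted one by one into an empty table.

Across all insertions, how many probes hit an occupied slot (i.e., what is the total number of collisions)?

8

Insert 132: h=0, slot 0 empty → index 0.
Insert 956: h=10, slot 10 empty → index 10.
Insert 725: h=10, slots 10,0 occupied → index 1.
Insert 443: h=3, slot 3 empty → index 3.
Insert 561: h=0, slots 0,1 occupied → index 2.
Insert 866: h=8, slot 8 empty → index 8.
Insert 451: h=0, slots 0,1,2,3 occupied → index 4.
Insert 577: h=5, slot 5 empty → index 5.
Table: [132, 725, 561, 443, 451, 577, _, _, 866, _, 956]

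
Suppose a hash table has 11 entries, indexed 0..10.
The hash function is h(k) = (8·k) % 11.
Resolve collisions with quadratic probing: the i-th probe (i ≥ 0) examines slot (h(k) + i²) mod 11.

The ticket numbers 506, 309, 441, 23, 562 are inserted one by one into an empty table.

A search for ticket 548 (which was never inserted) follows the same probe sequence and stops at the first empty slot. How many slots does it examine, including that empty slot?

2

506 hashes to 0; slot 0 is free => place at 0.
309 hashes to 8; slot 8 is free => place at 8.
441 hashes to 8; 8 taken => place at 9.
23 hashes to 8; 8,9 taken => place at 1.
562 hashes to 8; 8,9,1 taken => place at 6.
Table: [506, 23, ., ., ., ., 562, ., 309, 441, .]
Lookup 548: h=6, probe 6,7 → slot 7 empty, not found.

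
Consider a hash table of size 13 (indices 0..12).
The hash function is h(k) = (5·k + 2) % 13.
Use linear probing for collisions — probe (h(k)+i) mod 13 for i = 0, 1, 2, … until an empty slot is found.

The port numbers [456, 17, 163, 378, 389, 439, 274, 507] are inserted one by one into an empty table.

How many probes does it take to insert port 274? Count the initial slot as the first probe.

456: h=7 => slot 7
17: h=9 => slot 9
163: h=11 => slot 11
378: h=7, probe 7,8 => slot 8
389: h=10 => slot 10
439: h=0 => slot 0
274: h=7, probe 7,8,9,10,11,12 => slot 12
507: h=2 => slot 2
Table: [439, ∅, 507, ∅, ∅, ∅, ∅, 456, 378, 17, 389, 163, 274]

6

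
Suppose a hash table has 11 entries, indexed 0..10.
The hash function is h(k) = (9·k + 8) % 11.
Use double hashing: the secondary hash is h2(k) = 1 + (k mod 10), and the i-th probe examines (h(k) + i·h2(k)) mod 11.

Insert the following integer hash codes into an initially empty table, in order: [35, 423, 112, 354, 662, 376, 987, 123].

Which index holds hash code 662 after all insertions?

10

Insert 35: h=4, slot 4 empty => index 4.
Insert 423: h=9, slot 9 empty => index 9.
Insert 112: h=4, h2=3, slot 4 occupied => index 7.
Insert 354: h=4, h2=5, slots 4,9 occupied => index 3.
Insert 662: h=4, h2=3, slots 4,7 occupied => index 10.
Insert 376: h=4, h2=7, slot 4 occupied => index 0.
Insert 987: h=3, h2=8, slots 3,0 occupied => index 8.
Insert 123: h=4, h2=4, slots 4,8 occupied => index 1.
Table: [376, 123, —, 354, 35, —, —, 112, 987, 423, 662]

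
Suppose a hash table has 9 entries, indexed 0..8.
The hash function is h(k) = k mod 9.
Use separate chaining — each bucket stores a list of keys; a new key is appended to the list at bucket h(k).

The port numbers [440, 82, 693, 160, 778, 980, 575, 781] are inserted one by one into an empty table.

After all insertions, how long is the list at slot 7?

2

Insert 440: h=8, bucket 8 empty → new chain.
Insert 82: h=1, bucket 1 empty → new chain.
Insert 693: h=0, bucket 0 empty → new chain.
Insert 160: h=7, bucket 7 empty → new chain.
Insert 778: h=4, bucket 4 empty → new chain.
Insert 980: h=8, bucket 8 nonempty → append to chain.
Insert 575: h=8, bucket 8 nonempty → append to chain.
Insert 781: h=7, bucket 7 nonempty → append to chain.
Final buckets:
0: 693
1: 82
2: ∅
3: ∅
4: 778
5: ∅
6: ∅
7: 160 -> 781
8: 440 -> 980 -> 575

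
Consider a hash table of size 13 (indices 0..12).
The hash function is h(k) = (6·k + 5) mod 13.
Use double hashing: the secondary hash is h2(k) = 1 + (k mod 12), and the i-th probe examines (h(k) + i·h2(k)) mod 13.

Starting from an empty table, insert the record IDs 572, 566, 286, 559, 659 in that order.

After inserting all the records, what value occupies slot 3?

286

572 hashes to 5; slot 5 is free => place at 5.
566 hashes to 8; slot 8 is free => place at 8.
286 hashes to 5, h2=11; 5 taken => place at 3.
559 hashes to 5, h2=8; 5 taken => place at 0.
659 hashes to 7; slot 7 is free => place at 7.
Table: [559, -, -, 286, -, 572, -, 659, 566, -, -, -, -]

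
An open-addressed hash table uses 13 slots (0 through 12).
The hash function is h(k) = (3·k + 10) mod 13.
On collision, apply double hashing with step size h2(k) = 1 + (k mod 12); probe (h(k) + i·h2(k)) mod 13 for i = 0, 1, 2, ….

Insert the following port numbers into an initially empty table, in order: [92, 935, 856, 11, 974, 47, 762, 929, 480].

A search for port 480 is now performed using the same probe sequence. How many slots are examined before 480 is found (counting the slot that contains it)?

92 hashes to 0; slot 0 is free => place at 0.
935 hashes to 7; slot 7 is free => place at 7.
856 hashes to 4; slot 4 is free => place at 4.
11 hashes to 4, h2=12; 4 taken => place at 3.
974 hashes to 7, h2=3; 7 taken => place at 10.
47 hashes to 8; slot 8 is free => place at 8.
762 hashes to 8, h2=7; 8 taken => place at 2.
929 hashes to 2, h2=6; 2,8 taken => place at 1.
480 hashes to 7, h2=1; 7,8 taken => place at 9.
Table: [92, 929, 762, 11, 856, -, -, 935, 47, 480, 974, -, -]
Lookup 480: h=7, h2=1, probe 7,8,9 → found at 9.

3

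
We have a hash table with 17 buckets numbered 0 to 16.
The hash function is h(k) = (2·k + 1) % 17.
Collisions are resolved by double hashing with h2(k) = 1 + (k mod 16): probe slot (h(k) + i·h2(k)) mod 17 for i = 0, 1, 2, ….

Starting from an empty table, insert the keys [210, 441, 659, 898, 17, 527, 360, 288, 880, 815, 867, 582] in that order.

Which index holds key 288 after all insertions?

210: h=13 => slot 13
441: h=16 => slot 16
659: h=10 => slot 10
898: h=12 => slot 12
17: h=1 => slot 1
527: h=1, h2=16, probe 1,0 => slot 0
360: h=7 => slot 7
288: h=16, h2=1, probe 16,0,1,2 => slot 2
880: h=10, h2=1, probe 10,11 => slot 11
815: h=16, h2=16, probe 16,15 => slot 15
867: h=1, h2=4, probe 1,5 => slot 5
582: h=9 => slot 9
Table: [527, 17, 288, —, —, 867, —, 360, —, 582, 659, 880, 898, 210, —, 815, 441]

2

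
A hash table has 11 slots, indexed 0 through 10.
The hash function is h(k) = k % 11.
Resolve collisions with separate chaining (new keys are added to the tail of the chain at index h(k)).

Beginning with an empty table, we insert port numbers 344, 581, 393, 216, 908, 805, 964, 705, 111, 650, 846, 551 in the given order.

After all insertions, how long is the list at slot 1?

4

Insert 344: h=3, bucket 3 empty -> new chain.
Insert 581: h=9, bucket 9 empty -> new chain.
Insert 393: h=8, bucket 8 empty -> new chain.
Insert 216: h=7, bucket 7 empty -> new chain.
Insert 908: h=6, bucket 6 empty -> new chain.
Insert 805: h=2, bucket 2 empty -> new chain.
Insert 964: h=7, bucket 7 nonempty -> append to chain.
Insert 705: h=1, bucket 1 empty -> new chain.
Insert 111: h=1, bucket 1 nonempty -> append to chain.
Insert 650: h=1, bucket 1 nonempty -> append to chain.
Insert 846: h=10, bucket 10 empty -> new chain.
Insert 551: h=1, bucket 1 nonempty -> append to chain.
Final buckets:
0: .
1: 705 -> 111 -> 650 -> 551
2: 805
3: 344
4: .
5: .
6: 908
7: 216 -> 964
8: 393
9: 581
10: 846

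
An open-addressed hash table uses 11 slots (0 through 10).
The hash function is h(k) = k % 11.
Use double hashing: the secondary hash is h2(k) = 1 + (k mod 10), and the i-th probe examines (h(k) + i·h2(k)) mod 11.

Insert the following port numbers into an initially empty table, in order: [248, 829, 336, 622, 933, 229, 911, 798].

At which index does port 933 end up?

10

248: h=6 → slot 6
829: h=4 → slot 4
336: h=6, h2=7, probe 6,2 → slot 2
622: h=6, h2=3, probe 6,9 → slot 9
933: h=9, h2=4, probe 9,2,6,10 → slot 10
229: h=9, h2=10, probe 9,8 → slot 8
911: h=9, h2=2, probe 9,0 → slot 0
798: h=6, h2=9, probe 6,4,2,0,9,7 → slot 7
Table: [911, ∅, 336, ∅, 829, ∅, 248, 798, 229, 622, 933]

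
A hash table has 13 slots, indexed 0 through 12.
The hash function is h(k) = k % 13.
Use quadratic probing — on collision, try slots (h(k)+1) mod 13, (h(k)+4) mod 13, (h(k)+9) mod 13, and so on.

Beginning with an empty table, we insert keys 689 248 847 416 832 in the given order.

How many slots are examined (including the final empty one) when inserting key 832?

Insert 689: h=0, slot 0 empty => index 0.
Insert 248: h=1, slot 1 empty => index 1.
Insert 847: h=2, slot 2 empty => index 2.
Insert 416: h=0, slots 0,1 occupied => index 4.
Insert 832: h=0, slots 0,1,4 occupied => index 9.
Table: [689, 248, 847, ., 416, ., ., ., ., 832, ., ., .]

4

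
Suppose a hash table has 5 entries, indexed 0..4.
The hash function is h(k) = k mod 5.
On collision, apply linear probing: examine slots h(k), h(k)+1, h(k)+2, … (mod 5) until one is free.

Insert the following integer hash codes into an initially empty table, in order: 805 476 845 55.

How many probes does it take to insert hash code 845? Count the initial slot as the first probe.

3

805 hashes to 0; slot 0 is free → place at 0.
476 hashes to 1; slot 1 is free → place at 1.
845 hashes to 0; 0,1 taken → place at 2.
55 hashes to 0; 0,1,2 taken → place at 3.
Table: [805, 476, 845, 55, _]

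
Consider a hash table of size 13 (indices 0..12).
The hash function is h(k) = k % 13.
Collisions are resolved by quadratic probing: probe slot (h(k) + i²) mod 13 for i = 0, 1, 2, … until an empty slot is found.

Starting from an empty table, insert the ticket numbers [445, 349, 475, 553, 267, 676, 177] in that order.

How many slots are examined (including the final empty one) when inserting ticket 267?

5

445: h=3 => slot 3
349: h=11 => slot 11
475: h=7 => slot 7
553: h=7, probe 7,8 => slot 8
267: h=7, probe 7,8,11,3,10 => slot 10
676: h=0 => slot 0
177: h=8, probe 8,9 => slot 9
Table: [676, -, -, 445, -, -, -, 475, 553, 177, 267, 349, -]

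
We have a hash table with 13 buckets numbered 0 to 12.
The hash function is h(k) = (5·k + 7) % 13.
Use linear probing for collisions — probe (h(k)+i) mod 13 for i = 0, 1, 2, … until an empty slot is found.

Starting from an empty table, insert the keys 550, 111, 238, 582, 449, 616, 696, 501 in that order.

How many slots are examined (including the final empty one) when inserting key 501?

550: h=1 => slot 1
111: h=3 => slot 3
238: h=1, probe 1,2 => slot 2
582: h=5 => slot 5
449: h=3, probe 3,4 => slot 4
616: h=6 => slot 6
696: h=3, probe 3,4,5,6,7 => slot 7
501: h=3, probe 3,4,5,6,7,8 => slot 8
Table: [∅, 550, 238, 111, 449, 582, 616, 696, 501, ∅, ∅, ∅, ∅]

6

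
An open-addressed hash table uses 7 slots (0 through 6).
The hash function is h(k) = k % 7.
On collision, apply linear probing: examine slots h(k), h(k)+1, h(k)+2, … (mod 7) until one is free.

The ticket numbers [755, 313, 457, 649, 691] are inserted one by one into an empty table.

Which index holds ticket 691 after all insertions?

1

755: h=6 => slot 6
313: h=5 => slot 5
457: h=2 => slot 2
649: h=5, probe 5,6,0 => slot 0
691: h=5, probe 5,6,0,1 => slot 1
Table: [649, 691, 457, —, —, 313, 755]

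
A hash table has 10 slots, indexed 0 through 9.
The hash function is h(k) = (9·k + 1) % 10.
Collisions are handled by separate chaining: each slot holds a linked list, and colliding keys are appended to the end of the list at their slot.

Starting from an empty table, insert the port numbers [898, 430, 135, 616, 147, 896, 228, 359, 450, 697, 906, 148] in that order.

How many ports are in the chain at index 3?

3

898 → bucket 3
430 → bucket 1
135 → bucket 6
616 → bucket 5
147 → bucket 4
896 → bucket 5 (collision)
228 → bucket 3 (collision)
359 → bucket 2
450 → bucket 1 (collision)
697 → bucket 4 (collision)
906 → bucket 5 (collision)
148 → bucket 3 (collision)
Final buckets:
0: _
1: 430 -> 450
2: 359
3: 898 -> 228 -> 148
4: 147 -> 697
5: 616 -> 896 -> 906
6: 135
7: _
8: _
9: _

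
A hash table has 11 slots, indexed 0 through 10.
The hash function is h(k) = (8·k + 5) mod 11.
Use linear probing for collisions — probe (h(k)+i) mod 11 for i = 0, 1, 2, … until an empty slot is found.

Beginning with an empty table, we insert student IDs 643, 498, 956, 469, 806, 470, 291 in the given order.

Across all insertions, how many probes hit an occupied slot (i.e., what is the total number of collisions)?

643 hashes to 1; slot 1 is free => place at 1.
498 hashes to 7; slot 7 is free => place at 7.
956 hashes to 8; slot 8 is free => place at 8.
469 hashes to 6; slot 6 is free => place at 6.
806 hashes to 7; 7,8 taken => place at 9.
470 hashes to 3; slot 3 is free => place at 3.
291 hashes to 1; 1 taken => place at 2.
Table: [—, 643, 291, 470, —, —, 469, 498, 956, 806, —]

3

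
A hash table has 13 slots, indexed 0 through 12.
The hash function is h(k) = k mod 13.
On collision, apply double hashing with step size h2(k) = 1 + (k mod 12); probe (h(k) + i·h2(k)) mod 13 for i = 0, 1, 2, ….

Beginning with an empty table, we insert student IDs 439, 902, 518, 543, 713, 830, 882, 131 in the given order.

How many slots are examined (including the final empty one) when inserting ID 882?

Insert 439: h=10, slot 10 empty => index 10.
Insert 902: h=5, slot 5 empty => index 5.
Insert 518: h=11, slot 11 empty => index 11.
Insert 543: h=10, h2=4, slot 10 occupied => index 1.
Insert 713: h=11, h2=6, slot 11 occupied => index 4.
Insert 830: h=11, h2=3, slots 11,1,4 occupied => index 7.
Insert 882: h=11, h2=7, slots 11,5 occupied => index 12.
Insert 131: h=1, h2=12, slot 1 occupied => index 0.
Table: [131, 543, -, -, 713, 902, -, 830, -, -, 439, 518, 882]

3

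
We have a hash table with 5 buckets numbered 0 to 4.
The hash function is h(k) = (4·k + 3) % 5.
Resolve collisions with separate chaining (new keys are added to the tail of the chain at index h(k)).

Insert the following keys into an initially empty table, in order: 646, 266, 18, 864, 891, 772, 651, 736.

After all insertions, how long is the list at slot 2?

5

Insert 646: h=2, bucket 2 empty -> new chain.
Insert 266: h=2, bucket 2 nonempty -> append to chain.
Insert 18: h=0, bucket 0 empty -> new chain.
Insert 864: h=4, bucket 4 empty -> new chain.
Insert 891: h=2, bucket 2 nonempty -> append to chain.
Insert 772: h=1, bucket 1 empty -> new chain.
Insert 651: h=2, bucket 2 nonempty -> append to chain.
Insert 736: h=2, bucket 2 nonempty -> append to chain.
Final buckets:
0: 18
1: 772
2: 646 -> 266 -> 891 -> 651 -> 736
3: -
4: 864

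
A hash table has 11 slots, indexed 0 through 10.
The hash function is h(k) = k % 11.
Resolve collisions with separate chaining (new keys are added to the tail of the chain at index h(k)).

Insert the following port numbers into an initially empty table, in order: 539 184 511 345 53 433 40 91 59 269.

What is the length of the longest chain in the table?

3

Insert 539: h=0, bucket 0 empty -> new chain.
Insert 184: h=8, bucket 8 empty -> new chain.
Insert 511: h=5, bucket 5 empty -> new chain.
Insert 345: h=4, bucket 4 empty -> new chain.
Insert 53: h=9, bucket 9 empty -> new chain.
Insert 433: h=4, bucket 4 nonempty -> append to chain.
Insert 40: h=7, bucket 7 empty -> new chain.
Insert 91: h=3, bucket 3 empty -> new chain.
Insert 59: h=4, bucket 4 nonempty -> append to chain.
Insert 269: h=5, bucket 5 nonempty -> append to chain.
Final buckets:
0: 539
1: —
2: —
3: 91
4: 345 -> 433 -> 59
5: 511 -> 269
6: —
7: 40
8: 184
9: 53
10: —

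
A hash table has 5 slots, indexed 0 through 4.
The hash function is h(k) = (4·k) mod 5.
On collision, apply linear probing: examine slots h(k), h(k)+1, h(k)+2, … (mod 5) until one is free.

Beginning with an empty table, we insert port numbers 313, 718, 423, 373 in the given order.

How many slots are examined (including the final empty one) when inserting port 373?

4

Insert 313: h=2, slot 2 empty → index 2.
Insert 718: h=2, slot 2 occupied → index 3.
Insert 423: h=2, slots 2,3 occupied → index 4.
Insert 373: h=2, slots 2,3,4 occupied → index 0.
Table: [373, ∅, 313, 718, 423]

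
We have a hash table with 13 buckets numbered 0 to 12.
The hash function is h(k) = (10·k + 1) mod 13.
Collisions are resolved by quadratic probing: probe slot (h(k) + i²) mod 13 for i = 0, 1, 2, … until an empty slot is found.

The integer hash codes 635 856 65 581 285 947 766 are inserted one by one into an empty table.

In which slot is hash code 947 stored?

Insert 635: h=7, slot 7 empty => index 7.
Insert 856: h=7, slot 7 occupied => index 8.
Insert 65: h=1, slot 1 empty => index 1.
Insert 581: h=0, slot 0 empty => index 0.
Insert 285: h=4, slot 4 empty => index 4.
Insert 947: h=7, slots 7,8 occupied => index 11.
Insert 766: h=4, slot 4 occupied => index 5.
Table: [581, 65, _, _, 285, 766, _, 635, 856, _, _, 947, _]

11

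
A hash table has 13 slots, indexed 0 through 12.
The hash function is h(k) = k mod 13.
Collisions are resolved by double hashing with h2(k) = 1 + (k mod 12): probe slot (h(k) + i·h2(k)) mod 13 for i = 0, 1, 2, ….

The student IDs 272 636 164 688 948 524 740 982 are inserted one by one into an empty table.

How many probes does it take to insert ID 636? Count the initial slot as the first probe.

272: h=12 → slot 12
636: h=12, h2=1, probe 12,0 → slot 0
164: h=8 → slot 8
688: h=12, h2=5, probe 12,4 → slot 4
948: h=12, h2=1, probe 12,0,1 → slot 1
524: h=4, h2=9, probe 4,0,9 → slot 9
740: h=12, h2=9, probe 12,8,4,0,9,5 → slot 5
982: h=7 → slot 7
Table: [636, 948, —, —, 688, 740, —, 982, 164, 524, —, —, 272]

2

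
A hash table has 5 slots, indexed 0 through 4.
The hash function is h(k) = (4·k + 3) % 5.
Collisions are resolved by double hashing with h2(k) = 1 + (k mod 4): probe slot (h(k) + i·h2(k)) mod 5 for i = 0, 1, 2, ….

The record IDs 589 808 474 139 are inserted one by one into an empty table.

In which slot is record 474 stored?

589 hashes to 4; slot 4 is free -> place at 4.
808 hashes to 0; slot 0 is free -> place at 0.
474 hashes to 4, h2=3; 4 taken -> place at 2.
139 hashes to 4, h2=4; 4 taken -> place at 3.
Table: [808, -, 474, 139, 589]

2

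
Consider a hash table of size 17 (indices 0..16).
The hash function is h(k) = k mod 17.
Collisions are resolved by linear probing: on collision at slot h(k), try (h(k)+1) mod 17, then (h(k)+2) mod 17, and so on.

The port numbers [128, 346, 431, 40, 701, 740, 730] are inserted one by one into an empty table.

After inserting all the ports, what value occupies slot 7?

Insert 128: h=9, slot 9 empty => index 9.
Insert 346: h=6, slot 6 empty => index 6.
Insert 431: h=6, slot 6 occupied => index 7.
Insert 40: h=6, slots 6,7 occupied => index 8.
Insert 701: h=4, slot 4 empty => index 4.
Insert 740: h=9, slot 9 occupied => index 10.
Insert 730: h=16, slot 16 empty => index 16.
Table: [∅, ∅, ∅, ∅, 701, ∅, 346, 431, 40, 128, 740, ∅, ∅, ∅, ∅, ∅, 730]

431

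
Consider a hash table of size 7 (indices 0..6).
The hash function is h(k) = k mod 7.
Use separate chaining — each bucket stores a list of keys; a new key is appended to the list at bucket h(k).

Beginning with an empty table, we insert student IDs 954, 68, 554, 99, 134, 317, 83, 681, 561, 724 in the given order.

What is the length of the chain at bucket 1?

4

954 → bucket 2
68 → bucket 5
554 → bucket 1
99 → bucket 1 (collision)
134 → bucket 1 (collision)
317 → bucket 2 (collision)
83 → bucket 6
681 → bucket 2 (collision)
561 → bucket 1 (collision)
724 → bucket 3
Final buckets:
0: -
1: 554 -> 99 -> 134 -> 561
2: 954 -> 317 -> 681
3: 724
4: -
5: 68
6: 83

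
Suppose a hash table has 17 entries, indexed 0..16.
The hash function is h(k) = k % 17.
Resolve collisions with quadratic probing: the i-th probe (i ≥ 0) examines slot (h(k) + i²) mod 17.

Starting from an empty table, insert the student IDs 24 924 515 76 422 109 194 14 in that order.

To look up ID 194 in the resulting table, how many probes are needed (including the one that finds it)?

4

24 hashes to 7; slot 7 is free -> place at 7.
924 hashes to 6; slot 6 is free -> place at 6.
515 hashes to 5; slot 5 is free -> place at 5.
76 hashes to 8; slot 8 is free -> place at 8.
422 hashes to 14; slot 14 is free -> place at 14.
109 hashes to 7; 7,8 taken -> place at 11.
194 hashes to 7; 7,8,11 taken -> place at 16.
14 hashes to 14; 14 taken -> place at 15.
Table: [-, -, -, -, -, 515, 924, 24, 76, -, -, 109, -, -, 422, 14, 194]
Lookup 194: h=7, probe 7,8,11,16 → found at 16.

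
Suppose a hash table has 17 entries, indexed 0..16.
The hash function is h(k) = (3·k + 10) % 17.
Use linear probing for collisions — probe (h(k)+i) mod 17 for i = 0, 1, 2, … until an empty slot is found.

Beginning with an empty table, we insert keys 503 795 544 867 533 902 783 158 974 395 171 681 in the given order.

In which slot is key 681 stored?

0

503 hashes to 6; slot 6 is free => place at 6.
795 hashes to 15; slot 15 is free => place at 15.
544 hashes to 10; slot 10 is free => place at 10.
867 hashes to 10; 10 taken => place at 11.
533 hashes to 11; 11 taken => place at 12.
902 hashes to 13; slot 13 is free => place at 13.
783 hashes to 13; 13 taken => place at 14.
158 hashes to 8; slot 8 is free => place at 8.
974 hashes to 8; 8 taken => place at 9.
395 hashes to 5; slot 5 is free => place at 5.
171 hashes to 13; 13,14,15 taken => place at 16.
681 hashes to 13; 13,14,15,16 taken => place at 0.
Table: [681, ∅, ∅, ∅, ∅, 395, 503, ∅, 158, 974, 544, 867, 533, 902, 783, 795, 171]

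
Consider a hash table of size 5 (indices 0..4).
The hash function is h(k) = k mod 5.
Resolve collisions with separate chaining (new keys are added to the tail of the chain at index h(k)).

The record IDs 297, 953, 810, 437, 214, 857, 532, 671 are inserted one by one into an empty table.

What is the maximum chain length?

4

Insert 297: h=2, bucket 2 empty -> new chain.
Insert 953: h=3, bucket 3 empty -> new chain.
Insert 810: h=0, bucket 0 empty -> new chain.
Insert 437: h=2, bucket 2 nonempty -> append to chain.
Insert 214: h=4, bucket 4 empty -> new chain.
Insert 857: h=2, bucket 2 nonempty -> append to chain.
Insert 532: h=2, bucket 2 nonempty -> append to chain.
Insert 671: h=1, bucket 1 empty -> new chain.
Final buckets:
0: 810
1: 671
2: 297 -> 437 -> 857 -> 532
3: 953
4: 214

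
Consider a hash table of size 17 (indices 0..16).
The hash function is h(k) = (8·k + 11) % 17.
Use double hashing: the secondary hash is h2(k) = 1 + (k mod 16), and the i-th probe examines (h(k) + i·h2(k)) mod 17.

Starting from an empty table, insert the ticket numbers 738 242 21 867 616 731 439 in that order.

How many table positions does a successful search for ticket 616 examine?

738: h=16 -> slot 16
242: h=9 -> slot 9
21: h=9, h2=6, probe 9,15 -> slot 15
867: h=11 -> slot 11
616: h=9, h2=9, probe 9,1 -> slot 1
731: h=11, h2=12, probe 11,6 -> slot 6
439: h=4 -> slot 4
Table: [-, 616, -, -, 439, -, 731, -, -, 242, -, 867, -, -, -, 21, 738]
Lookup 616: h=9, h2=9, probe 9,1 → found at 1.

2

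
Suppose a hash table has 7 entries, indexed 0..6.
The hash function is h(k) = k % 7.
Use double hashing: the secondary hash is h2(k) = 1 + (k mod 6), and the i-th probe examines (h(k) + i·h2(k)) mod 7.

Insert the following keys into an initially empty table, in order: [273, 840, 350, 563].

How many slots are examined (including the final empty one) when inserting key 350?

273 hashes to 0; slot 0 is free → place at 0.
840 hashes to 0, h2=1; 0 taken → place at 1.
350 hashes to 0, h2=3; 0 taken → place at 3.
563 hashes to 3, h2=6; 3 taken → place at 2.
Table: [273, 840, 563, 350, ∅, ∅, ∅]

2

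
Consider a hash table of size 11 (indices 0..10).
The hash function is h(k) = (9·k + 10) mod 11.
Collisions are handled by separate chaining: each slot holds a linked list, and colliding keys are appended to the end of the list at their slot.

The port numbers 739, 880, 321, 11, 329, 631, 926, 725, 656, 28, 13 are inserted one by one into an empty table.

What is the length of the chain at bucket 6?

4

Insert 739: h=6, bucket 6 empty → new chain.
Insert 880: h=10, bucket 10 empty → new chain.
Insert 321: h=6, bucket 6 nonempty → append to chain.
Insert 11: h=10, bucket 10 nonempty → append to chain.
Insert 329: h=1, bucket 1 empty → new chain.
Insert 631: h=2, bucket 2 empty → new chain.
Insert 926: h=6, bucket 6 nonempty → append to chain.
Insert 725: h=1, bucket 1 nonempty → append to chain.
Insert 656: h=7, bucket 7 empty → new chain.
Insert 28: h=9, bucket 9 empty → new chain.
Insert 13: h=6, bucket 6 nonempty → append to chain.
Final buckets:
0: -
1: 329 -> 725
2: 631
3: -
4: -
5: -
6: 739 -> 321 -> 926 -> 13
7: 656
8: -
9: 28
10: 880 -> 11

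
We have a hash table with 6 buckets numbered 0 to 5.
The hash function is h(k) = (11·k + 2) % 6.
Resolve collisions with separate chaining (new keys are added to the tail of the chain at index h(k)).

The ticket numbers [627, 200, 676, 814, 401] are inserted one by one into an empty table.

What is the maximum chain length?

627 → bucket 5
200 → bucket 0
676 → bucket 4
814 → bucket 4 (collision)
401 → bucket 3
Final buckets:
0: 200
1: .
2: .
3: 401
4: 676 -> 814
5: 627

2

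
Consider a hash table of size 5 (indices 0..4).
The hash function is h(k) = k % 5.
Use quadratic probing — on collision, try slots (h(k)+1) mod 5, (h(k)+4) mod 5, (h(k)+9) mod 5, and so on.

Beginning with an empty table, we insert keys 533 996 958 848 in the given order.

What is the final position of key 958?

Insert 533: h=3, slot 3 empty -> index 3.
Insert 996: h=1, slot 1 empty -> index 1.
Insert 958: h=3, slot 3 occupied -> index 4.
Insert 848: h=3, slots 3,4 occupied -> index 2.
Table: [∅, 996, 848, 533, 958]

4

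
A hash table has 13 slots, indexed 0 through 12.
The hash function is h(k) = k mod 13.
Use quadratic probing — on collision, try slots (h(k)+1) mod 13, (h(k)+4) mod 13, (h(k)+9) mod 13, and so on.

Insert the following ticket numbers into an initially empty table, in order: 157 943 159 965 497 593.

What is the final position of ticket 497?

157 hashes to 1; slot 1 is free => place at 1.
943 hashes to 7; slot 7 is free => place at 7.
159 hashes to 3; slot 3 is free => place at 3.
965 hashes to 3; 3 taken => place at 4.
497 hashes to 3; 3,4,7 taken => place at 12.
593 hashes to 8; slot 8 is free => place at 8.
Table: [∅, 157, ∅, 159, 965, ∅, ∅, 943, 593, ∅, ∅, ∅, 497]

12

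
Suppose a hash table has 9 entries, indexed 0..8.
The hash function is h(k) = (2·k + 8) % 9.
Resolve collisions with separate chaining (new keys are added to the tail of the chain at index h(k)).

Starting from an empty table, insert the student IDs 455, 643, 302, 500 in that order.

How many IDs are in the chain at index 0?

Insert 455: h=0, bucket 0 empty -> new chain.
Insert 643: h=7, bucket 7 empty -> new chain.
Insert 302: h=0, bucket 0 nonempty -> append to chain.
Insert 500: h=0, bucket 0 nonempty -> append to chain.
Final buckets:
0: 455 -> 302 -> 500
1: _
2: _
3: _
4: _
5: _
6: _
7: 643
8: _

3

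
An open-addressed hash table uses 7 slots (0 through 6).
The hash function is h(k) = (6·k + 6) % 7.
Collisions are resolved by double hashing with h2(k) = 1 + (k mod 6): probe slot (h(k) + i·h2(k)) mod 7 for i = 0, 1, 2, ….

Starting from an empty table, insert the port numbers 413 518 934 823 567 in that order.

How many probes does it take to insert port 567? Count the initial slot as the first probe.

Insert 413: h=6, slot 6 empty → index 6.
Insert 518: h=6, h2=3, slot 6 occupied → index 2.
Insert 934: h=3, slot 3 empty → index 3.
Insert 823: h=2, h2=2, slot 2 occupied → index 4.
Insert 567: h=6, h2=4, slots 6,3 occupied → index 0.
Table: [567, -, 518, 934, 823, -, 413]

3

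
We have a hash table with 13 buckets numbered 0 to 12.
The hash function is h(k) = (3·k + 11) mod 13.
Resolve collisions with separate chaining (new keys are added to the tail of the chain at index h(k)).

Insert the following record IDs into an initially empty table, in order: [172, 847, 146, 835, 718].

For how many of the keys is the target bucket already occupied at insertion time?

3

Insert 172: h=7, bucket 7 empty -> new chain.
Insert 847: h=4, bucket 4 empty -> new chain.
Insert 146: h=7, bucket 7 nonempty -> append to chain.
Insert 835: h=7, bucket 7 nonempty -> append to chain.
Insert 718: h=7, bucket 7 nonempty -> append to chain.
Final buckets:
0: ∅
1: ∅
2: ∅
3: ∅
4: 847
5: ∅
6: ∅
7: 172 -> 146 -> 835 -> 718
8: ∅
9: ∅
10: ∅
11: ∅
12: ∅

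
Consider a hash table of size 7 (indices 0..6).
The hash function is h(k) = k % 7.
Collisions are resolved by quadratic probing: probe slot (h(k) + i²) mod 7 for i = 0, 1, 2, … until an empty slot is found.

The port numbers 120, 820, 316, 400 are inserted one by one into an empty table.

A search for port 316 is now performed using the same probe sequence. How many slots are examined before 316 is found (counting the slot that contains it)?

3

120: h=1 => slot 1
820: h=1, probe 1,2 => slot 2
316: h=1, probe 1,2,5 => slot 5
400: h=1, probe 1,2,5,3 => slot 3
Table: [_, 120, 820, 400, _, 316, _]
Lookup 316: h=1, probe 1,2,5 → found at 5.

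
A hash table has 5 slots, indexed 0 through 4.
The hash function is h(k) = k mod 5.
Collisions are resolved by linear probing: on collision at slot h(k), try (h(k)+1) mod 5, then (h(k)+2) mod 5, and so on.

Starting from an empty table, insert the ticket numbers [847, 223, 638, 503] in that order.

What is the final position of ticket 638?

4

Insert 847: h=2, slot 2 empty => index 2.
Insert 223: h=3, slot 3 empty => index 3.
Insert 638: h=3, slot 3 occupied => index 4.
Insert 503: h=3, slots 3,4 occupied => index 0.
Table: [503, _, 847, 223, 638]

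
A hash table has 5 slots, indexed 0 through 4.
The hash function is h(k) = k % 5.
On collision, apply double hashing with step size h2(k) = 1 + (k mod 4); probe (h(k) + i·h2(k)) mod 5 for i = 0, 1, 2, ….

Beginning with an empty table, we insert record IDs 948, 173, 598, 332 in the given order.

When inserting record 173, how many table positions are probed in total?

2

948: h=3 => slot 3
173: h=3, h2=2, probe 3,0 => slot 0
598: h=3, h2=3, probe 3,1 => slot 1
332: h=2 => slot 2
Table: [173, 598, 332, 948, _]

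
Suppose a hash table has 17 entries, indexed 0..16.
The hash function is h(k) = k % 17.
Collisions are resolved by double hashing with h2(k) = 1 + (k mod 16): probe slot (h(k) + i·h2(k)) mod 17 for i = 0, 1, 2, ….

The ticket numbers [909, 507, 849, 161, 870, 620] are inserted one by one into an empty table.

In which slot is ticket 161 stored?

Insert 909: h=8, slot 8 empty -> index 8.
Insert 507: h=14, slot 14 empty -> index 14.
Insert 849: h=16, slot 16 empty -> index 16.
Insert 161: h=8, h2=2, slot 8 occupied -> index 10.
Insert 870: h=3, slot 3 empty -> index 3.
Insert 620: h=8, h2=13, slot 8 occupied -> index 4.
Table: [—, —, —, 870, 620, —, —, —, 909, —, 161, —, —, —, 507, —, 849]

10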